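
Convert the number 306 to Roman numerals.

Convert 306 to Roman numerals:
  306 contains 3×100 (CCC)
  6 contains 1×5 (V)
  1 contains 1×1 (I)

CCCVI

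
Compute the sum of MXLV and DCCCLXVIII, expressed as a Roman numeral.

MXLV = 1045
DCCCLXVIII = 868
1045 + 868 = 1913

MCMXIII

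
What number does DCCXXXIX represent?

DCCXXXIX: D=500, C=100, C=100, X=10, X=10, X=10, IX=9
500 + 100 + 100 + 10 + 10 + 10 + 9 = 739

739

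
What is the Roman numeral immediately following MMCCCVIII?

MMCCCVIII = 2308, so the next integer is 2308 + 1 = 2309

MMCCCIX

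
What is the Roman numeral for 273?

Convert 273 to Roman numerals:
  273 contains 2×100 (CC)
  73 contains 1×50 (L)
  23 contains 2×10 (XX)
  3 contains 3×1 (III)

CCLXXIII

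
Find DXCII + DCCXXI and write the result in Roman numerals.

DXCII = 592
DCCXXI = 721
592 + 721 = 1313

MCCCXIII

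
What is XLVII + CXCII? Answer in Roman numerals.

XLVII = 47
CXCII = 192
47 + 192 = 239

CCXXXIX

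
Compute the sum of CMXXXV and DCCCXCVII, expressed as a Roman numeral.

CMXXXV = 935
DCCCXCVII = 897
935 + 897 = 1832

MDCCCXXXII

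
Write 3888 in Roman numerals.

Convert 3888 to Roman numerals:
  3888 contains 3×1000 (MMM)
  888 contains 1×500 (D)
  388 contains 3×100 (CCC)
  88 contains 1×50 (L)
  38 contains 3×10 (XXX)
  8 contains 1×5 (V)
  3 contains 3×1 (III)

MMMDCCCLXXXVIII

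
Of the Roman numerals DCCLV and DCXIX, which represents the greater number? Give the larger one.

DCCLV = 755
DCXIX = 619
755 is larger

DCCLV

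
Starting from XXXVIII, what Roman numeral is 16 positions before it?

XXXVIII = 38
38 - 16 = 22

XXII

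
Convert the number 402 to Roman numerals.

Convert 402 to Roman numerals:
  402 contains 1×400 (CD)
  2 contains 2×1 (II)

CDII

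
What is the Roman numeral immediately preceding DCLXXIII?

DCLXXIII = 673, so the previous integer is 673 - 1 = 672

DCLXXII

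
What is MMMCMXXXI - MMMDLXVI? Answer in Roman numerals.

MMMCMXXXI = 3931
MMMDLXVI = 3566
3931 - 3566 = 365

CCCLXV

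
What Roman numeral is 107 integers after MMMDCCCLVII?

MMMDCCCLVII = 3857
3857 + 107 = 3964

MMMCMLXIV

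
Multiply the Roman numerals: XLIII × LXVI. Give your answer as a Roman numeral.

XLIII = 43
LXVI = 66
43 × 66 = 2838

MMDCCCXXXVIII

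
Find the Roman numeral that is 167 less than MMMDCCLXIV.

MMMDCCLXIV = 3764
3764 - 167 = 3597

MMMDXCVII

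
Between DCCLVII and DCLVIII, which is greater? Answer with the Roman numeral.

DCCLVII = 757
DCLVIII = 658
757 is larger

DCCLVII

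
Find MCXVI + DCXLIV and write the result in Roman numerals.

MCXVI = 1116
DCXLIV = 644
1116 + 644 = 1760

MDCCLX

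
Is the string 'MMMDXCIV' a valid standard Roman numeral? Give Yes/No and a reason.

'MMMDXCIV': Check the rules: uses only the symbols I, V, X, L, C, D, M; no symbol is repeated more than three times in a row; V, L and D each appear at most once; the only places a smaller symbol precedes a larger one are the allowed subtractive pairs XC, IV, the symbol right after such a pair (if any) is smaller than the pair's first symbol, and otherwise the values never increase from left to right. Value: M (1000) + M (1000) + M (1000) + D (500) + XC (90) + IV (4) = 3594. So it is a valid standard Roman numeral.

Yes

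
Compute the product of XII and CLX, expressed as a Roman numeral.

XII = 12
CLX = 160
12 × 160 = 1920

MCMXX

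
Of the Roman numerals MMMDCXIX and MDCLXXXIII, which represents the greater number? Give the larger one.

MMMDCXIX = 3619
MDCLXXXIII = 1683
3619 is larger

MMMDCXIX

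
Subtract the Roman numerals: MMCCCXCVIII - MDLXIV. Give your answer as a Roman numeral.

MMCCCXCVIII = 2398
MDLXIV = 1564
2398 - 1564 = 834

DCCCXXXIV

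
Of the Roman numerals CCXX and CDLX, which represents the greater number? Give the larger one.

CCXX = 220
CDLX = 460
460 is larger

CDLX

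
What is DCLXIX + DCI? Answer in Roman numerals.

DCLXIX = 669
DCI = 601
669 + 601 = 1270

MCCLXX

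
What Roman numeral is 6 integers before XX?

XX = 20
20 - 6 = 14

XIV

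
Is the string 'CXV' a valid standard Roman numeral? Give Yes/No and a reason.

'CXV': Check the rules: uses only the symbols I, V, X, L, C, D, M; no symbol is repeated more than three times in a row; V, L and D each appear at most once; no smaller symbol precedes a larger one (values never increase from left to right). Value: C (100) + X (10) + V (5) = 115. So it is a valid standard Roman numeral.

Yes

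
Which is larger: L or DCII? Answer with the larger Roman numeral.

L = 50
DCII = 602
602 is larger

DCII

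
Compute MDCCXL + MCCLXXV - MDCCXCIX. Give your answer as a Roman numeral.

MDCCXL = 1740, MCCLXXV = 1275, MDCCXCIX = 1799
1740 + 1275 = 3015
3015 - 1799 = 1216

MCCXVI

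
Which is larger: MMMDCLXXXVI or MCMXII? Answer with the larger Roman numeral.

MMMDCLXXXVI = 3686
MCMXII = 1912
3686 is larger

MMMDCLXXXVI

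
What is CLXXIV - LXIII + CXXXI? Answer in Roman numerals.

CLXXIV = 174, LXIII = 63, CXXXI = 131
174 - 63 = 111
111 + 131 = 242

CCXLII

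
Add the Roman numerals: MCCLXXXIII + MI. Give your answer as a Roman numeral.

MCCLXXXIII = 1283
MI = 1001
1283 + 1001 = 2284

MMCCLXXXIV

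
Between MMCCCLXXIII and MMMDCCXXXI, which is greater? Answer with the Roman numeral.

MMCCCLXXIII = 2373
MMMDCCXXXI = 3731
3731 is larger

MMMDCCXXXI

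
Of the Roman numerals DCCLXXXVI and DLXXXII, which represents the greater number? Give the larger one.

DCCLXXXVI = 786
DLXXXII = 582
786 is larger

DCCLXXXVI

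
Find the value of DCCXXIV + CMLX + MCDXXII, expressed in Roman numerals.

DCCXXIV = 724, CMLX = 960, MCDXXII = 1422
724 + 960 = 1684
1684 + 1422 = 3106

MMMCVI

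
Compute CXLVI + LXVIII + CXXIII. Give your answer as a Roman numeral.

CXLVI = 146, LXVIII = 68, CXXIII = 123
146 + 68 = 214
214 + 123 = 337

CCCXXXVII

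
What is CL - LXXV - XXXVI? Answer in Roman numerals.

CL = 150, LXXV = 75, XXXVI = 36
150 - 75 = 75
75 - 36 = 39

XXXIX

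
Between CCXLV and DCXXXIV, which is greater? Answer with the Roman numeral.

CCXLV = 245
DCXXXIV = 634
634 is larger

DCXXXIV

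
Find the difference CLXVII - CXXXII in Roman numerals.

CLXVII = 167
CXXXII = 132
167 - 132 = 35

XXXV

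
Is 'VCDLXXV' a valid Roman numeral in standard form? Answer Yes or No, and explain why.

'VCDLXXV': V should not appear more than once

No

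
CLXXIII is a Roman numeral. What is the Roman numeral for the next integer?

CLXXIII = 173; next is 174

CLXXIV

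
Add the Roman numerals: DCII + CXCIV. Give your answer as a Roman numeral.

DCII = 602
CXCIV = 194
602 + 194 = 796

DCCXCVI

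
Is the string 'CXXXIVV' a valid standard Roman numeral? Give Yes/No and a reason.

'CXXXIVV': V should not appear more than once

No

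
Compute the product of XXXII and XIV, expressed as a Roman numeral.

XXXII = 32
XIV = 14
32 × 14 = 448

CDXLVIII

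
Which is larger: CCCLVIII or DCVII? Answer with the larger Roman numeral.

CCCLVIII = 358
DCVII = 607
607 is larger

DCVII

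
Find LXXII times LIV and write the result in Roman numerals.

LXXII = 72
LIV = 54
72 × 54 = 3888

MMMDCCCLXXXVIII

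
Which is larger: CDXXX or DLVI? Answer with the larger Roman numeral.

CDXXX = 430
DLVI = 556
556 is larger

DLVI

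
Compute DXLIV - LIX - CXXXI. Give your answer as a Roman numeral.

DXLIV = 544, LIX = 59, CXXXI = 131
544 - 59 = 485
485 - 131 = 354

CCCLIV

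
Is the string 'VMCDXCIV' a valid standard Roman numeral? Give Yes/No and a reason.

'VMCDXCIV': V should not appear more than once

No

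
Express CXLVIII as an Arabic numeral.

CXLVIII: C=100, XL=40, V=5, I=1, I=1, I=1
100 + 40 + 5 + 1 + 1 + 1 = 148

148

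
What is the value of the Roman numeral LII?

LII: L=50, I=1, I=1
50 + 1 + 1 = 52

52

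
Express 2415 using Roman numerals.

Convert 2415 to Roman numerals:
  2415 contains 2×1000 (MM)
  415 contains 1×400 (CD)
  15 contains 1×10 (X)
  5 contains 1×5 (V)

MMCDXV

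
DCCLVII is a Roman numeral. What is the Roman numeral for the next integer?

DCCLVII = 757, so the next integer is 757 + 1 = 758

DCCLVIII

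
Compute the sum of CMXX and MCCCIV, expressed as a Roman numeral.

CMXX = 920
MCCCIV = 1304
920 + 1304 = 2224

MMCCXXIV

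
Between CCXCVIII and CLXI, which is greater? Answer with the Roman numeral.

CCXCVIII = 298
CLXI = 161
298 is larger

CCXCVIII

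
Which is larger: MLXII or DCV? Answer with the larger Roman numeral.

MLXII = 1062
DCV = 605
1062 is larger

MLXII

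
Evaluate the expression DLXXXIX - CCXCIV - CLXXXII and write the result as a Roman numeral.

DLXXXIX = 589, CCXCIV = 294, CLXXXII = 182
589 - 294 = 295
295 - 182 = 113

CXIII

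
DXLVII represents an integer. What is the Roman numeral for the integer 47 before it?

DXLVII = 547
547 - 47 = 500

D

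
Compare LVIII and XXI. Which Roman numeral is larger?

LVIII = 58
XXI = 21
58 is larger

LVIII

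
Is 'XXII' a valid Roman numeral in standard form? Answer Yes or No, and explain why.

'XXII': Check the rules: uses only the symbols I, V, X, L, C, D, M; no symbol is repeated more than three times in a row; V, L and D each appear at most once; no smaller symbol precedes a larger one (values never increase from left to right). Value: X (10) + X (10) + I (1) + I (1) = 22. So it is a valid standard Roman numeral.

Yes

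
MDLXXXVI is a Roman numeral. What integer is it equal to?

MDLXXXVI: M=1000, D=500, L=50, X=10, X=10, X=10, V=5, I=1
1000 + 500 + 50 + 10 + 10 + 10 + 5 + 1 = 1586

1586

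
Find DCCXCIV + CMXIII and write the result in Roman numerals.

DCCXCIV = 794
CMXIII = 913
794 + 913 = 1707

MDCCVII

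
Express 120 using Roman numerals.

Convert 120 to Roman numerals:
  120 contains 1×100 (C)
  20 contains 2×10 (XX)

CXX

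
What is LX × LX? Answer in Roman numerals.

LX = 60
LX = 60
60 × 60 = 3600

MMMDC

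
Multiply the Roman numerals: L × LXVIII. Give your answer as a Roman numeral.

L = 50
LXVIII = 68
50 × 68 = 3400

MMMCD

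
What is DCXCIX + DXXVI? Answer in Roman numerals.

DCXCIX = 699
DXXVI = 526
699 + 526 = 1225

MCCXXV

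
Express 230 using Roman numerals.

Convert 230 to Roman numerals:
  230 contains 2×100 (CC)
  30 contains 3×10 (XXX)

CCXXX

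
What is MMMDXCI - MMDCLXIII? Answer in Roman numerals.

MMMDXCI = 3591
MMDCLXIII = 2663
3591 - 2663 = 928

CMXXVIII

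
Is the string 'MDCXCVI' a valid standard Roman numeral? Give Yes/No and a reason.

'MDCXCVI': Check the rules: uses only the symbols I, V, X, L, C, D, M; no symbol is repeated more than three times in a row; V, L and D each appear at most once; the only place a smaller symbol precedes a larger one is the allowed subtractive pair XC, the symbol right after such a pair (if any) is smaller than the pair's first symbol, and otherwise the values never increase from left to right. Value: M (1000) + D (500) + C (100) + XC (90) + V (5) + I (1) = 1696. So it is a valid standard Roman numeral.

Yes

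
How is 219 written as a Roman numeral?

Convert 219 to Roman numerals:
  219 contains 2×100 (CC)
  19 contains 1×10 (X)
  9 contains 1×9 (IX)

CCXIX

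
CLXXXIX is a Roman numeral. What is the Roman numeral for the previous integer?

CLXXXIX = 189; previous is 188

CLXXXVIII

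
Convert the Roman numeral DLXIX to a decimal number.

DLXIX: D=500, L=50, X=10, IX=9
500 + 50 + 10 + 9 = 569

569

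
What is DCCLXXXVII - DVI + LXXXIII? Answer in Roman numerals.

DCCLXXXVII = 787, DVI = 506, LXXXIII = 83
787 - 506 = 281
281 + 83 = 364

CCCLXIV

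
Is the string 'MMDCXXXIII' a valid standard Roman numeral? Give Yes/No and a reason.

'MMDCXXXIII': Check the rules: uses only the symbols I, V, X, L, C, D, M; no symbol is repeated more than three times in a row; V, L and D each appear at most once; no smaller symbol precedes a larger one (values never increase from left to right). Value: M (1000) + M (1000) + D (500) + C (100) + X (10) + X (10) + X (10) + I (1) + I (1) + I (1) = 2633. So it is a valid standard Roman numeral.

Yes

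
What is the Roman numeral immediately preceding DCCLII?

DCCLII = 752; previous is 751

DCCLI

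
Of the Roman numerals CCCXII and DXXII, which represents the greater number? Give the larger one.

CCCXII = 312
DXXII = 522
522 is larger

DXXII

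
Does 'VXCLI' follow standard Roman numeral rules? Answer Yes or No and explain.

'VXCLI': Invalid subtractive combination: VX

No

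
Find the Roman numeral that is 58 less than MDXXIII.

MDXXIII = 1523
1523 - 58 = 1465

MCDLXV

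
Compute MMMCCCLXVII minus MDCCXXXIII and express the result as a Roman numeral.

MMMCCCLXVII = 3367
MDCCXXXIII = 1733
3367 - 1733 = 1634

MDCXXXIV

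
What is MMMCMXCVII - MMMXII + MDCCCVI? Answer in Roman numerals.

MMMCMXCVII = 3997, MMMXII = 3012, MDCCCVI = 1806
3997 - 3012 = 985
985 + 1806 = 2791

MMDCCXCI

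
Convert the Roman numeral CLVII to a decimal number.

CLVII: C=100, L=50, V=5, I=1, I=1
100 + 50 + 5 + 1 + 1 = 157

157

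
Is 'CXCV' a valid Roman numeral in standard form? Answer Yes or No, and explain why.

'CXCV': Check the rules: uses only the symbols I, V, X, L, C, D, M; no symbol is repeated more than three times in a row; V, L and D each appear at most once; the only place a smaller symbol precedes a larger one is the allowed subtractive pair XC, the symbol right after such a pair (if any) is smaller than the pair's first symbol, and otherwise the values never increase from left to right. Value: C (100) + XC (90) + V (5) = 195. So it is a valid standard Roman numeral.

Yes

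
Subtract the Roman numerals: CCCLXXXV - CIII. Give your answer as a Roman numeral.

CCCLXXXV = 385
CIII = 103
385 - 103 = 282

CCLXXXII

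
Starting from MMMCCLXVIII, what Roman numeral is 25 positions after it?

MMMCCLXVIII = 3268
3268 + 25 = 3293

MMMCCXCIII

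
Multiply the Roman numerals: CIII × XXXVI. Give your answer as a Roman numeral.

CIII = 103
XXXVI = 36
103 × 36 = 3708

MMMDCCVIII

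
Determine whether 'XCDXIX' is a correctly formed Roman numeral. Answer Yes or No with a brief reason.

'XCDXIX': X (position 1) comes before the larger symbol D (position 3) without being directly in front of it as a subtractive pair; apart from IV, IX, XL, XC, CD and CM, symbols must go from largest to smallest

No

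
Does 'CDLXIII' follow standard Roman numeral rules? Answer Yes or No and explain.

'CDLXIII': Check the rules: uses only the symbols I, V, X, L, C, D, M; no symbol is repeated more than three times in a row; V, L and D each appear at most once; the only place a smaller symbol precedes a larger one is the allowed subtractive pair CD, the symbol right after such a pair (if any) is smaller than the pair's first symbol, and otherwise the values never increase from left to right. Value: CD (400) + L (50) + X (10) + I (1) + I (1) + I (1) = 463. So it is a valid standard Roman numeral.

Yes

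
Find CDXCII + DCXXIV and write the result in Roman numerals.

CDXCII = 492
DCXXIV = 624
492 + 624 = 1116

MCXVI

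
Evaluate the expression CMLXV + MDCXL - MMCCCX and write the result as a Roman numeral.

CMLXV = 965, MDCXL = 1640, MMCCCX = 2310
965 + 1640 = 2605
2605 - 2310 = 295

CCXCV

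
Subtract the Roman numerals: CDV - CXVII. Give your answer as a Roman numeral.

CDV = 405
CXVII = 117
405 - 117 = 288

CCLXXXVIII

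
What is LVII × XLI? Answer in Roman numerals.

LVII = 57
XLI = 41
57 × 41 = 2337

MMCCCXXXVII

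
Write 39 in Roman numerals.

Convert 39 to Roman numerals:
  39 contains 3×10 (XXX)
  9 contains 1×9 (IX)

XXXIX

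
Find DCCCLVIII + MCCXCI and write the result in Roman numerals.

DCCCLVIII = 858
MCCXCI = 1291
858 + 1291 = 2149

MMCXLIX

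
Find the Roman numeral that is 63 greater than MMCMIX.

MMCMIX = 2909
2909 + 63 = 2972

MMCMLXXII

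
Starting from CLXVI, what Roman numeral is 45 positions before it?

CLXVI = 166
166 - 45 = 121

CXXI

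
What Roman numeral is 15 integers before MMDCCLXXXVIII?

MMDCCLXXXVIII = 2788
2788 - 15 = 2773

MMDCCLXXIII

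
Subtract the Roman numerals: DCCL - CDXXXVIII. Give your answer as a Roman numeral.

DCCL = 750
CDXXXVIII = 438
750 - 438 = 312

CCCXII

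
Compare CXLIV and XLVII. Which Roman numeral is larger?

CXLIV = 144
XLVII = 47
144 is larger

CXLIV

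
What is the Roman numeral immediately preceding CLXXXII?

CLXXXII = 182; previous is 181

CLXXXI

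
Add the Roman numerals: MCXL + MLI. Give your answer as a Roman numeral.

MCXL = 1140
MLI = 1051
1140 + 1051 = 2191

MMCXCI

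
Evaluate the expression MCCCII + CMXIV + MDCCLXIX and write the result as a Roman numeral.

MCCCII = 1302, CMXIV = 914, MDCCLXIX = 1769
1302 + 914 = 2216
2216 + 1769 = 3985

MMMCMLXXXV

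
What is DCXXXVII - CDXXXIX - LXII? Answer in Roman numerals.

DCXXXVII = 637, CDXXXIX = 439, LXII = 62
637 - 439 = 198
198 - 62 = 136

CXXXVI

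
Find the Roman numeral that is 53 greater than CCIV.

CCIV = 204
204 + 53 = 257

CCLVII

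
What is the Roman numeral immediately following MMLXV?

MMLXV = 2065, so the next integer is 2065 + 1 = 2066

MMLXVI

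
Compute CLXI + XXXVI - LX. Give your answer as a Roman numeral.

CLXI = 161, XXXVI = 36, LX = 60
161 + 36 = 197
197 - 60 = 137

CXXXVII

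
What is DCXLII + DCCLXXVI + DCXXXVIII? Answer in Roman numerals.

DCXLII = 642, DCCLXXVI = 776, DCXXXVIII = 638
642 + 776 = 1418
1418 + 638 = 2056

MMLVI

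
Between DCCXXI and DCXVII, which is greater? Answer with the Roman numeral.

DCCXXI = 721
DCXVII = 617
721 is larger

DCCXXI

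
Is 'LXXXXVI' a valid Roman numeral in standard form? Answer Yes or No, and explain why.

'LXXXXVI': More than 3 consecutive X's

No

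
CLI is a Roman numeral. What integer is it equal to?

CLI: C=100, L=50, I=1
100 + 50 + 1 = 151

151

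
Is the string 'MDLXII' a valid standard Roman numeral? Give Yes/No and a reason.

'MDLXII': Check the rules: uses only the symbols I, V, X, L, C, D, M; no symbol is repeated more than three times in a row; V, L and D each appear at most once; no smaller symbol precedes a larger one (values never increase from left to right). Value: M (1000) + D (500) + L (50) + X (10) + I (1) + I (1) = 1562. So it is a valid standard Roman numeral.

Yes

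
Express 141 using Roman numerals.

Convert 141 to Roman numerals:
  141 contains 1×100 (C)
  41 contains 1×40 (XL)
  1 contains 1×1 (I)

CXLI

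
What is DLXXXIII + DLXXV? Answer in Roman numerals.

DLXXXIII = 583
DLXXV = 575
583 + 575 = 1158

MCLVIII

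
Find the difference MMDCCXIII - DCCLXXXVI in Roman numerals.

MMDCCXIII = 2713
DCCLXXXVI = 786
2713 - 786 = 1927

MCMXXVII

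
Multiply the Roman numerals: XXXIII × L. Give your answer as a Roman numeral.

XXXIII = 33
L = 50
33 × 50 = 1650

MDCL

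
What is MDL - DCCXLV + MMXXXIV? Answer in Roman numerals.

MDL = 1550, DCCXLV = 745, MMXXXIV = 2034
1550 - 745 = 805
805 + 2034 = 2839

MMDCCCXXXIX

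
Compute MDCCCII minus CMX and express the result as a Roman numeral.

MDCCCII = 1802
CMX = 910
1802 - 910 = 892

DCCCXCII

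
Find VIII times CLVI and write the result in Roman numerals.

VIII = 8
CLVI = 156
8 × 156 = 1248

MCCXLVIII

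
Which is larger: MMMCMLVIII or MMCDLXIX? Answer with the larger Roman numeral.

MMMCMLVIII = 3958
MMCDLXIX = 2469
3958 is larger

MMMCMLVIII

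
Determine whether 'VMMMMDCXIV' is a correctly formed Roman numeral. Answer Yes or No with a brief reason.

'VMMMMDCXIV': More than 3 consecutive M's

No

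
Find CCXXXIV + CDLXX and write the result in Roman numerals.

CCXXXIV = 234
CDLXX = 470
234 + 470 = 704

DCCIV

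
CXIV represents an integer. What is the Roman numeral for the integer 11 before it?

CXIV = 114
114 - 11 = 103

CIII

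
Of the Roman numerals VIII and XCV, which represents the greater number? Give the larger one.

VIII = 8
XCV = 95
95 is larger

XCV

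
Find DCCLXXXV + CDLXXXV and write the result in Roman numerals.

DCCLXXXV = 785
CDLXXXV = 485
785 + 485 = 1270

MCCLXX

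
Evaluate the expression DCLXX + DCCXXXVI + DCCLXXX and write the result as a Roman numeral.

DCLXX = 670, DCCXXXVI = 736, DCCLXXX = 780
670 + 736 = 1406
1406 + 780 = 2186

MMCLXXXVI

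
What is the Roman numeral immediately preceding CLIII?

CLIII = 153; previous is 152

CLII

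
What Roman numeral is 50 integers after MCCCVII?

MCCCVII = 1307
1307 + 50 = 1357

MCCCLVII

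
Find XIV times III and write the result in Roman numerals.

XIV = 14
III = 3
14 × 3 = 42

XLII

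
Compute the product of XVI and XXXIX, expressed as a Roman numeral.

XVI = 16
XXXIX = 39
16 × 39 = 624

DCXXIV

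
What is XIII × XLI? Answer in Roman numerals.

XIII = 13
XLI = 41
13 × 41 = 533

DXXXIII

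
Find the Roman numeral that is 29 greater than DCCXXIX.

DCCXXIX = 729
729 + 29 = 758

DCCLVIII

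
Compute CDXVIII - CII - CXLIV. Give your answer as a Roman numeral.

CDXVIII = 418, CII = 102, CXLIV = 144
418 - 102 = 316
316 - 144 = 172

CLXXII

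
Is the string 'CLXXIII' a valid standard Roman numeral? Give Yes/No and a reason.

'CLXXIII': Check the rules: uses only the symbols I, V, X, L, C, D, M; no symbol is repeated more than three times in a row; V, L and D each appear at most once; no smaller symbol precedes a larger one (values never increase from left to right). Value: C (100) + L (50) + X (10) + X (10) + I (1) + I (1) + I (1) = 173. So it is a valid standard Roman numeral.

Yes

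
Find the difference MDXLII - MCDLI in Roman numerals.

MDXLII = 1542
MCDLI = 1451
1542 - 1451 = 91

XCI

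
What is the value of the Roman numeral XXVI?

XXVI: X=10, X=10, V=5, I=1
10 + 10 + 5 + 1 = 26

26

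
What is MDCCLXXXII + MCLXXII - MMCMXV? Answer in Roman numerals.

MDCCLXXXII = 1782, MCLXXII = 1172, MMCMXV = 2915
1782 + 1172 = 2954
2954 - 2915 = 39

XXXIX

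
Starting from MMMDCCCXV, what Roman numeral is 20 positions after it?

MMMDCCCXV = 3815
3815 + 20 = 3835

MMMDCCCXXXV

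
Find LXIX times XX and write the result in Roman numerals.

LXIX = 69
XX = 20
69 × 20 = 1380

MCCCLXXX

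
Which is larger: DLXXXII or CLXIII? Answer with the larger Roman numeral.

DLXXXII = 582
CLXIII = 163
582 is larger

DLXXXII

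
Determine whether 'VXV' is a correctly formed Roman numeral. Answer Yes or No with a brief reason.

'VXV': V should not appear more than once

No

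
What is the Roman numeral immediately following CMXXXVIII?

CMXXXVIII = 938; next is 939

CMXXXIX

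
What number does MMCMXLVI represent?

MMCMXLVI: M=1000, M=1000, CM=900, XL=40, V=5, I=1
1000 + 1000 + 900 + 40 + 5 + 1 = 2946

2946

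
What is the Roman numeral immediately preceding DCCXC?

DCCXC = 790; previous is 789

DCCLXXXIX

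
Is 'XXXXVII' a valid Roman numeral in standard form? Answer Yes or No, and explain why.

'XXXXVII': More than 3 consecutive X's

No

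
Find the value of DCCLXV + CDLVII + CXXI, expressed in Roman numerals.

DCCLXV = 765, CDLVII = 457, CXXI = 121
765 + 457 = 1222
1222 + 121 = 1343

MCCCXLIII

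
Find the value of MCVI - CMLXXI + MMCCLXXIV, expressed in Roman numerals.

MCVI = 1106, CMLXXI = 971, MMCCLXXIV = 2274
1106 - 971 = 135
135 + 2274 = 2409

MMCDIX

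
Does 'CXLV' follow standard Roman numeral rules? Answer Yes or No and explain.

'CXLV': Check the rules: uses only the symbols I, V, X, L, C, D, M; no symbol is repeated more than three times in a row; V, L and D each appear at most once; the only place a smaller symbol precedes a larger one is the allowed subtractive pair XL, the symbol right after such a pair (if any) is smaller than the pair's first symbol, and otherwise the values never increase from left to right. Value: C (100) + XL (40) + V (5) = 145. So it is a valid standard Roman numeral.

Yes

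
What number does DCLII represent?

DCLII: D=500, C=100, L=50, I=1, I=1
500 + 100 + 50 + 1 + 1 = 652

652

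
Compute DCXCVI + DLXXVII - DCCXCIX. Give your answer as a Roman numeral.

DCXCVI = 696, DLXXVII = 577, DCCXCIX = 799
696 + 577 = 1273
1273 - 799 = 474

CDLXXIV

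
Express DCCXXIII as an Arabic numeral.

DCCXXIII: D=500, C=100, C=100, X=10, X=10, I=1, I=1, I=1
500 + 100 + 100 + 10 + 10 + 1 + 1 + 1 = 723

723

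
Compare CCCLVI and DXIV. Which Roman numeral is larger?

CCCLVI = 356
DXIV = 514
514 is larger

DXIV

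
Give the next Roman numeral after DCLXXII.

DCLXXII = 672, so the next integer is 672 + 1 = 673

DCLXXIII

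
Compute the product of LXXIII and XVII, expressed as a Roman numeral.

LXXIII = 73
XVII = 17
73 × 17 = 1241

MCCXLI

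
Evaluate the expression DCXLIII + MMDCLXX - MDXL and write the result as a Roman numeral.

DCXLIII = 643, MMDCLXX = 2670, MDXL = 1540
643 + 2670 = 3313
3313 - 1540 = 1773

MDCCLXXIII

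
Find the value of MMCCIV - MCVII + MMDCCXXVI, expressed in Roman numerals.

MMCCIV = 2204, MCVII = 1107, MMDCCXXVI = 2726
2204 - 1107 = 1097
1097 + 2726 = 3823

MMMDCCCXXIII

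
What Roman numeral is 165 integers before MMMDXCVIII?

MMMDXCVIII = 3598
3598 - 165 = 3433

MMMCDXXXIII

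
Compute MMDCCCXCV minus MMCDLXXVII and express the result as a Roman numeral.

MMDCCCXCV = 2895
MMCDLXXVII = 2477
2895 - 2477 = 418

CDXVIII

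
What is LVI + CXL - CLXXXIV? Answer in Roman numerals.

LVI = 56, CXL = 140, CLXXXIV = 184
56 + 140 = 196
196 - 184 = 12

XII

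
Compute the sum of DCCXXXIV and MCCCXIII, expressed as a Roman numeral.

DCCXXXIV = 734
MCCCXIII = 1313
734 + 1313 = 2047

MMXLVII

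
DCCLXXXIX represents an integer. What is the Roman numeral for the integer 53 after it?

DCCLXXXIX = 789
789 + 53 = 842

DCCCXLII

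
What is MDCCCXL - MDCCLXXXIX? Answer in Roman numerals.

MDCCCXL = 1840
MDCCLXXXIX = 1789
1840 - 1789 = 51

LI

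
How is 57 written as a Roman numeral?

Convert 57 to Roman numerals:
  57 contains 1×50 (L)
  7 contains 1×5 (V)
  2 contains 2×1 (II)

LVII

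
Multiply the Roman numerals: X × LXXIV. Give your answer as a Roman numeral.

X = 10
LXXIV = 74
10 × 74 = 740

DCCXL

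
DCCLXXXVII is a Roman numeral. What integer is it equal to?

DCCLXXXVII: D=500, C=100, C=100, L=50, X=10, X=10, X=10, V=5, I=1, I=1
500 + 100 + 100 + 50 + 10 + 10 + 10 + 5 + 1 + 1 = 787

787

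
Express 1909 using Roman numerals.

Convert 1909 to Roman numerals:
  1909 contains 1×1000 (M)
  909 contains 1×900 (CM)
  9 contains 1×9 (IX)

MCMIX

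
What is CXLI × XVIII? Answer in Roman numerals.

CXLI = 141
XVIII = 18
141 × 18 = 2538

MMDXXXVIII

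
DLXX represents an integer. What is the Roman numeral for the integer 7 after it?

DLXX = 570
570 + 7 = 577

DLXXVII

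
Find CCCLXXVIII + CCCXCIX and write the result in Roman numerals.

CCCLXXVIII = 378
CCCXCIX = 399
378 + 399 = 777

DCCLXXVII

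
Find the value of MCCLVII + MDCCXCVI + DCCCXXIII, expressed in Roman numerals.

MCCLVII = 1257, MDCCXCVI = 1796, DCCCXXIII = 823
1257 + 1796 = 3053
3053 + 823 = 3876

MMMDCCCLXXVI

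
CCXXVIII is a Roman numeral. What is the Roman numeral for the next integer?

CCXXVIII = 228; next is 229

CCXXIX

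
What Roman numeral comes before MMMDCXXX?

MMMDCXXX = 3630; previous is 3629

MMMDCXXIX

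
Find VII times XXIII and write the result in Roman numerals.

VII = 7
XXIII = 23
7 × 23 = 161

CLXI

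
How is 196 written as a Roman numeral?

Convert 196 to Roman numerals:
  196 contains 1×100 (C)
  96 contains 1×90 (XC)
  6 contains 1×5 (V)
  1 contains 1×1 (I)

CXCVI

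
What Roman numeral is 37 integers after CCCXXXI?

CCCXXXI = 331
331 + 37 = 368

CCCLXVIII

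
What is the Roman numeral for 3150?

Convert 3150 to Roman numerals:
  3150 contains 3×1000 (MMM)
  150 contains 1×100 (C)
  50 contains 1×50 (L)

MMMCL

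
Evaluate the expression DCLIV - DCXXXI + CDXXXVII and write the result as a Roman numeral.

DCLIV = 654, DCXXXI = 631, CDXXXVII = 437
654 - 631 = 23
23 + 437 = 460

CDLX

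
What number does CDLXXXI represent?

CDLXXXI: CD=400, L=50, X=10, X=10, X=10, I=1
400 + 50 + 10 + 10 + 10 + 1 = 481

481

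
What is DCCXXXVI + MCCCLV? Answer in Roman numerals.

DCCXXXVI = 736
MCCCLV = 1355
736 + 1355 = 2091

MMXCI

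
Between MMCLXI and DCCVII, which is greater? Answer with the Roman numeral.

MMCLXI = 2161
DCCVII = 707
2161 is larger

MMCLXI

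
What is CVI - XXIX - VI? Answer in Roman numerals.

CVI = 106, XXIX = 29, VI = 6
106 - 29 = 77
77 - 6 = 71

LXXI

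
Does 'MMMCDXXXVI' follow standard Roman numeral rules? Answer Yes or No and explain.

'MMMCDXXXVI': Check the rules: uses only the symbols I, V, X, L, C, D, M; no symbol is repeated more than three times in a row; V, L and D each appear at most once; the only place a smaller symbol precedes a larger one is the allowed subtractive pair CD, the symbol right after such a pair (if any) is smaller than the pair's first symbol, and otherwise the values never increase from left to right. Value: M (1000) + M (1000) + M (1000) + CD (400) + X (10) + X (10) + X (10) + V (5) + I (1) = 3436. So it is a valid standard Roman numeral.

Yes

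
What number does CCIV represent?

CCIV: C=100, C=100, IV=4
100 + 100 + 4 = 204

204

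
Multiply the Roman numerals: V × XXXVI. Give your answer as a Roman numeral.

V = 5
XXXVI = 36
5 × 36 = 180

CLXXX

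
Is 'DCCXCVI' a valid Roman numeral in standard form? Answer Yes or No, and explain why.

'DCCXCVI': Check the rules: uses only the symbols I, V, X, L, C, D, M; no symbol is repeated more than three times in a row; V, L and D each appear at most once; the only place a smaller symbol precedes a larger one is the allowed subtractive pair XC, the symbol right after such a pair (if any) is smaller than the pair's first symbol, and otherwise the values never increase from left to right. Value: D (500) + C (100) + C (100) + XC (90) + V (5) + I (1) = 796. So it is a valid standard Roman numeral.

Yes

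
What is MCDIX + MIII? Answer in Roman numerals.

MCDIX = 1409
MIII = 1003
1409 + 1003 = 2412

MMCDXII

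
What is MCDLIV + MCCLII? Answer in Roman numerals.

MCDLIV = 1454
MCCLII = 1252
1454 + 1252 = 2706

MMDCCVI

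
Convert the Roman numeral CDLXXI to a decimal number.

CDLXXI: CD=400, L=50, X=10, X=10, I=1
400 + 50 + 10 + 10 + 1 = 471

471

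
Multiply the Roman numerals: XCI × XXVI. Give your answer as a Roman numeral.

XCI = 91
XXVI = 26
91 × 26 = 2366

MMCCCLXVI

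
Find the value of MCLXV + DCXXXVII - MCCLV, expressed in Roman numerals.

MCLXV = 1165, DCXXXVII = 637, MCCLV = 1255
1165 + 637 = 1802
1802 - 1255 = 547

DXLVII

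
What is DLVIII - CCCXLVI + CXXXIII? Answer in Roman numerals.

DLVIII = 558, CCCXLVI = 346, CXXXIII = 133
558 - 346 = 212
212 + 133 = 345

CCCXLV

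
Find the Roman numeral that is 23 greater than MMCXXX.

MMCXXX = 2130
2130 + 23 = 2153

MMCLIII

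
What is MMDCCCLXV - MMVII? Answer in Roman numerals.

MMDCCCLXV = 2865
MMVII = 2007
2865 - 2007 = 858

DCCCLVIII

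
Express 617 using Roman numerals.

Convert 617 to Roman numerals:
  617 contains 1×500 (D)
  117 contains 1×100 (C)
  17 contains 1×10 (X)
  7 contains 1×5 (V)
  2 contains 2×1 (II)

DCXVII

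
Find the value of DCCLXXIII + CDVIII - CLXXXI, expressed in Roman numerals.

DCCLXXIII = 773, CDVIII = 408, CLXXXI = 181
773 + 408 = 1181
1181 - 181 = 1000

M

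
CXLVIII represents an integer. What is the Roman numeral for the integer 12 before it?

CXLVIII = 148
148 - 12 = 136

CXXXVI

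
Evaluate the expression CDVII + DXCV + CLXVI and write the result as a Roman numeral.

CDVII = 407, DXCV = 595, CLXVI = 166
407 + 595 = 1002
1002 + 166 = 1168

MCLXVIII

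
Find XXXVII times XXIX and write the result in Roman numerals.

XXXVII = 37
XXIX = 29
37 × 29 = 1073

MLXXIII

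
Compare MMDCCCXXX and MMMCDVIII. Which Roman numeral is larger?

MMDCCCXXX = 2830
MMMCDVIII = 3408
3408 is larger

MMMCDVIII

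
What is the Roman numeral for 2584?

Convert 2584 to Roman numerals:
  2584 contains 2×1000 (MM)
  584 contains 1×500 (D)
  84 contains 1×50 (L)
  34 contains 3×10 (XXX)
  4 contains 1×4 (IV)

MMDLXXXIV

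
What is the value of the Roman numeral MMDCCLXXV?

MMDCCLXXV: M=1000, M=1000, D=500, C=100, C=100, L=50, X=10, X=10, V=5
1000 + 1000 + 500 + 100 + 100 + 50 + 10 + 10 + 5 = 2775

2775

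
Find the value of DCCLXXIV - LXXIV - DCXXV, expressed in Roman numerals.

DCCLXXIV = 774, LXXIV = 74, DCXXV = 625
774 - 74 = 700
700 - 625 = 75

LXXV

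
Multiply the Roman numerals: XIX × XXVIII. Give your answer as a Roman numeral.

XIX = 19
XXVIII = 28
19 × 28 = 532

DXXXII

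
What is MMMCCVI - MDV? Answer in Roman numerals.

MMMCCVI = 3206
MDV = 1505
3206 - 1505 = 1701

MDCCI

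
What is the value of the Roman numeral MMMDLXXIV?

MMMDLXXIV: M=1000, M=1000, M=1000, D=500, L=50, X=10, X=10, IV=4
1000 + 1000 + 1000 + 500 + 50 + 10 + 10 + 4 = 3574

3574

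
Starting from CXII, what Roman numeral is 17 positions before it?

CXII = 112
112 - 17 = 95

XCV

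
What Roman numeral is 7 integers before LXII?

LXII = 62
62 - 7 = 55

LV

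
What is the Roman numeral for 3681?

Convert 3681 to Roman numerals:
  3681 contains 3×1000 (MMM)
  681 contains 1×500 (D)
  181 contains 1×100 (C)
  81 contains 1×50 (L)
  31 contains 3×10 (XXX)
  1 contains 1×1 (I)

MMMDCLXXXI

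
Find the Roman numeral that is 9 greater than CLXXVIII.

CLXXVIII = 178
178 + 9 = 187

CLXXXVII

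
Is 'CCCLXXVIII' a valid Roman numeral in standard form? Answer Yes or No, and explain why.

'CCCLXXVIII': Check the rules: uses only the symbols I, V, X, L, C, D, M; no symbol is repeated more than three times in a row; V, L and D each appear at most once; no smaller symbol precedes a larger one (values never increase from left to right). Value: C (100) + C (100) + C (100) + L (50) + X (10) + X (10) + V (5) + I (1) + I (1) + I (1) = 378. So it is a valid standard Roman numeral.

Yes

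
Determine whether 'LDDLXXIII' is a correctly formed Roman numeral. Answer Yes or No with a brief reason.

'LDDLXXIII': L should not appear more than once

No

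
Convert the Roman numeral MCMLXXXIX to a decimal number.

MCMLXXXIX: M=1000, CM=900, L=50, X=10, X=10, X=10, IX=9
1000 + 900 + 50 + 10 + 10 + 10 + 9 = 1989

1989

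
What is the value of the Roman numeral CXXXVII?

CXXXVII: C=100, X=10, X=10, X=10, V=5, I=1, I=1
100 + 10 + 10 + 10 + 5 + 1 + 1 = 137

137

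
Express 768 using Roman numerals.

Convert 768 to Roman numerals:
  768 contains 1×500 (D)
  268 contains 2×100 (CC)
  68 contains 1×50 (L)
  18 contains 1×10 (X)
  8 contains 1×5 (V)
  3 contains 3×1 (III)

DCCLXVIII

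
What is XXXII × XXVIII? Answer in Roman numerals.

XXXII = 32
XXVIII = 28
32 × 28 = 896

DCCCXCVI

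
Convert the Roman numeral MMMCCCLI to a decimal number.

MMMCCCLI: M=1000, M=1000, M=1000, C=100, C=100, C=100, L=50, I=1
1000 + 1000 + 1000 + 100 + 100 + 100 + 50 + 1 = 3351

3351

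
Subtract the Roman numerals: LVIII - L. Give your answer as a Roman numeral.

LVIII = 58
L = 50
58 - 50 = 8

VIII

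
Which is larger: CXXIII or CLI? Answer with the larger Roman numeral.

CXXIII = 123
CLI = 151
151 is larger

CLI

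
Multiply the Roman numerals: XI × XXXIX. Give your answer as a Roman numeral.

XI = 11
XXXIX = 39
11 × 39 = 429

CDXXIX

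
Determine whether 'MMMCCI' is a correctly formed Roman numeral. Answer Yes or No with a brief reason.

'MMMCCI': Check the rules: uses only the symbols I, V, X, L, C, D, M; no symbol is repeated more than three times in a row; V, L and D each appear at most once; no smaller symbol precedes a larger one (values never increase from left to right). Value: M (1000) + M (1000) + M (1000) + C (100) + C (100) + I (1) = 3201. So it is a valid standard Roman numeral.

Yes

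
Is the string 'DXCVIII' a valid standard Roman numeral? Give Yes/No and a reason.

'DXCVIII': Check the rules: uses only the symbols I, V, X, L, C, D, M; no symbol is repeated more than three times in a row; V, L and D each appear at most once; the only place a smaller symbol precedes a larger one is the allowed subtractive pair XC, the symbol right after such a pair (if any) is smaller than the pair's first symbol, and otherwise the values never increase from left to right. Value: D (500) + XC (90) + V (5) + I (1) + I (1) + I (1) = 598. So it is a valid standard Roman numeral.

Yes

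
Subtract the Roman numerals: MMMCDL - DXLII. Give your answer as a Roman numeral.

MMMCDL = 3450
DXLII = 542
3450 - 542 = 2908

MMCMVIII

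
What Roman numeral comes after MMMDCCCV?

MMMDCCCV = 3805; next is 3806

MMMDCCCVI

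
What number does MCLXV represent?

MCLXV: M=1000, C=100, L=50, X=10, V=5
1000 + 100 + 50 + 10 + 5 = 1165

1165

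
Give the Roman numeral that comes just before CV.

CV = 105, so the previous integer is 105 - 1 = 104

CIV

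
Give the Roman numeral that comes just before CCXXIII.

CCXXIII = 223; previous is 222

CCXXII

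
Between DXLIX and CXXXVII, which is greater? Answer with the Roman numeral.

DXLIX = 549
CXXXVII = 137
549 is larger

DXLIX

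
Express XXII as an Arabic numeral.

XXII: X=10, X=10, I=1, I=1
10 + 10 + 1 + 1 = 22

22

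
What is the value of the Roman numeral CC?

CC: C=100, C=100
100 + 100 = 200

200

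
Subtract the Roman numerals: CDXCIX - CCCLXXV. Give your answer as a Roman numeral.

CDXCIX = 499
CCCLXXV = 375
499 - 375 = 124

CXXIV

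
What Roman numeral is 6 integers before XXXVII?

XXXVII = 37
37 - 6 = 31

XXXI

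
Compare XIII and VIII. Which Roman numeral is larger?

XIII = 13
VIII = 8
13 is larger

XIII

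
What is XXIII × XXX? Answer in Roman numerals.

XXIII = 23
XXX = 30
23 × 30 = 690

DCXC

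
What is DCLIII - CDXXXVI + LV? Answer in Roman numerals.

DCLIII = 653, CDXXXVI = 436, LV = 55
653 - 436 = 217
217 + 55 = 272

CCLXXII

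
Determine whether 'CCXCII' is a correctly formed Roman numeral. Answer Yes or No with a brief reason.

'CCXCII': Check the rules: uses only the symbols I, V, X, L, C, D, M; no symbol is repeated more than three times in a row; V, L and D each appear at most once; the only place a smaller symbol precedes a larger one is the allowed subtractive pair XC, the symbol right after such a pair (if any) is smaller than the pair's first symbol, and otherwise the values never increase from left to right. Value: C (100) + C (100) + XC (90) + I (1) + I (1) = 292. So it is a valid standard Roman numeral.

Yes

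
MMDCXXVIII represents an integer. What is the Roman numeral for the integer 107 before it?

MMDCXXVIII = 2628
2628 - 107 = 2521

MMDXXI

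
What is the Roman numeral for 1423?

Convert 1423 to Roman numerals:
  1423 contains 1×1000 (M)
  423 contains 1×400 (CD)
  23 contains 2×10 (XX)
  3 contains 3×1 (III)

MCDXXIII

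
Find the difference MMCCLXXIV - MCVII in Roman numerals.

MMCCLXXIV = 2274
MCVII = 1107
2274 - 1107 = 1167

MCLXVII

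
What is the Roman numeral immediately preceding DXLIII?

DXLIII = 543, so the previous integer is 543 - 1 = 542

DXLII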